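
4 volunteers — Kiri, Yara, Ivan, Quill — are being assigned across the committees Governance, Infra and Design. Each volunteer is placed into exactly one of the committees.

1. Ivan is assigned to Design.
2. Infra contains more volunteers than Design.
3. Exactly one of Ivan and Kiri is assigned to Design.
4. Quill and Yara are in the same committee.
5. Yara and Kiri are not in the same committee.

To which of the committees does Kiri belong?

From (1): Ivan ∈ Design.
(3) (exactly one): Kiri ∉ Design.
Suppose Kiri ∉ Governance: no assignment then satisfies all the clues, so Kiri ∈ Governance.

Kiri: Governance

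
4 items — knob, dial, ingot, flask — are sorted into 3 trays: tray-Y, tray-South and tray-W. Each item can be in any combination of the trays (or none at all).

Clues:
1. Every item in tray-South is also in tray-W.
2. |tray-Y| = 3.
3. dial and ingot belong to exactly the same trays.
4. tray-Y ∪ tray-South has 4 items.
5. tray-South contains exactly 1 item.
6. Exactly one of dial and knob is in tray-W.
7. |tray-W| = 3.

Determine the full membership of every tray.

tray-Y = {dial, ingot, knob}; tray-South = {flask}; tray-W = {dial, flask, ingot}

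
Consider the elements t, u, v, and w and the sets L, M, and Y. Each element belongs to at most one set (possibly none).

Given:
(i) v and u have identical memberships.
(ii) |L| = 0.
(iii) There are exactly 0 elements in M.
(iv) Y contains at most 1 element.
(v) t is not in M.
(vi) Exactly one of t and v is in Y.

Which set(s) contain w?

From (v): t ∉ M.
(ii): L already has 0, so the rest are out.
(iii): M already has 0, so the rest are out.
Suppose w ∈ Y: no assignment then satisfies all the clues, so w ∉ Y.

w: none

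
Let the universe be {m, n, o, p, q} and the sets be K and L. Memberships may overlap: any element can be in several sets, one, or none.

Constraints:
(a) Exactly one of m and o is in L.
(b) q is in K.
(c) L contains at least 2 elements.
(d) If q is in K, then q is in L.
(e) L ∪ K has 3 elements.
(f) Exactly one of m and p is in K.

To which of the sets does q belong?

From (b): q ∈ K.
(d): q ∈ L.

q: K, L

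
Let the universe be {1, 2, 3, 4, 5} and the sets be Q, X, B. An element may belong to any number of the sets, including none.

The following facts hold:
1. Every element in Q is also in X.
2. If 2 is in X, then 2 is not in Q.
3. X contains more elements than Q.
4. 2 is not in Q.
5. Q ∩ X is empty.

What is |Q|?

0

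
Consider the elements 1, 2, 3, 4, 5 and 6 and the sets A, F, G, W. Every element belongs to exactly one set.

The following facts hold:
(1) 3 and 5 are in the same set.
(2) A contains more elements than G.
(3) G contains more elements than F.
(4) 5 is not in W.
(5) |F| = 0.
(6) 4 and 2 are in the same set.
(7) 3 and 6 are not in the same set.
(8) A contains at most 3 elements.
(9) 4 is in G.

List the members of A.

A = {1, 3, 5}

From (4): 5 ∉ W.
From (9): 4 ∈ G.
(1): 3 matches 5: 3 ∉ W.
(5): F already has 0, so the rest are out.
(6): 2 matches 4: 2 ∉ A.
(6): 2 matches 4: 2 ∈ G.
Suppose 1 ∉ A: no assignment then satisfies all the clues, so 1 ∈ A.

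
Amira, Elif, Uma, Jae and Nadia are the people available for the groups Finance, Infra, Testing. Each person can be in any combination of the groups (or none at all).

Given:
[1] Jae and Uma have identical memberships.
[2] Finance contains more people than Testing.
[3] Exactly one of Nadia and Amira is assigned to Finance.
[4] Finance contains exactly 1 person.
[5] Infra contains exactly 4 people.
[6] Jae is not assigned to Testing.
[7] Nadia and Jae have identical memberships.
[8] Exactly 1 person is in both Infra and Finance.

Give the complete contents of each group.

Finance = {Amira}; Infra = {Amira, Jae, Nadia, Uma}; Testing = {}

From (6): Jae ∉ Testing.
(1): Uma matches Jae: Uma ∉ Testing.
(7): Nadia matches Jae: Nadia ∉ Testing.
Suppose Amira ∉ Finance: no assignment then satisfies all the clues, so Amira ∈ Finance.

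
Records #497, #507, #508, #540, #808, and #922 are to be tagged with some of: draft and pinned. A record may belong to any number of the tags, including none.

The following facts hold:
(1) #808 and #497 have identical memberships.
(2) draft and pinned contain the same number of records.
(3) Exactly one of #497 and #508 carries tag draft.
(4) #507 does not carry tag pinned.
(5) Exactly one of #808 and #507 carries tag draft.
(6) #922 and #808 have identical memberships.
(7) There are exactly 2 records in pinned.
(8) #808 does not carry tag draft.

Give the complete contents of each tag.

draft = {#507, #508}; pinned = {#508, #540}

From (4): #507 ∉ pinned.
From (8): #808 ∉ draft.
(1): #497 matches #808: #497 ∉ draft.
(3) (exactly one): #508 ∈ draft.
(5) (exactly one): #507 ∈ draft.
(6): #922 matches #808: #922 ∉ draft.
Suppose #497 ∈ pinned: no assignment then satisfies all the clues, so #497 ∉ pinned.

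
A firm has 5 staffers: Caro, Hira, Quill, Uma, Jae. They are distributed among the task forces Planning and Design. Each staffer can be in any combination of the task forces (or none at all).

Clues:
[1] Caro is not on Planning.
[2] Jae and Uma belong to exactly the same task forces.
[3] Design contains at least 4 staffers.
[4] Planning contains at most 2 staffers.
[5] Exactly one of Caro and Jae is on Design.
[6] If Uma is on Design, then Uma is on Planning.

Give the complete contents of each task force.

Planning = {Jae, Uma}; Design = {Hira, Jae, Quill, Uma}

From (1): Caro ∉ Planning.
Suppose Caro ∈ Design: no assignment then satisfies all the clues, so Caro ∉ Design.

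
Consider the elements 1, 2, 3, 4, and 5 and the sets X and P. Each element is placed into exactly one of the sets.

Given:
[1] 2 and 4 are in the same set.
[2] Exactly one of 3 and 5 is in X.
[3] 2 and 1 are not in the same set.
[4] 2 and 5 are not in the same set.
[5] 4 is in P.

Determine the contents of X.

From (5): 4 ∈ P.
(1): 2 matches 4: 2 ∉ X.
(1): 2 matches 4: 2 ∈ P.
(3): 1 ∉ P.
(4): 5 ∉ P.
Only one set left: 1 ∈ X.
Only one set left: 5 ∈ X.
(2) (exactly one): 3 ∉ X.
Only one set left: 3 ∈ P.

X = {1, 5}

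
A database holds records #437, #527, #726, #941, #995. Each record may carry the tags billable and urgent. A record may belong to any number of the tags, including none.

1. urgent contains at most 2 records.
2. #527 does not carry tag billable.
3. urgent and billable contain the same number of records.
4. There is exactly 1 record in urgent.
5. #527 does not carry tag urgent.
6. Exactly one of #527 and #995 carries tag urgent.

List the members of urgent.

From (2): #527 ∉ billable.
From (5): #527 ∉ urgent.
(6) (exactly one): #995 ∈ urgent.
(4): urgent already has 1, so the rest are out.

urgent = {#995}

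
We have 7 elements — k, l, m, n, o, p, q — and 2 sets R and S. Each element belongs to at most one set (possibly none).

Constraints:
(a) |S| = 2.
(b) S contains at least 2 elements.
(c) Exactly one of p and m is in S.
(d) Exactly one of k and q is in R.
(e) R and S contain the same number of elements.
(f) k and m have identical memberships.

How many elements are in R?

2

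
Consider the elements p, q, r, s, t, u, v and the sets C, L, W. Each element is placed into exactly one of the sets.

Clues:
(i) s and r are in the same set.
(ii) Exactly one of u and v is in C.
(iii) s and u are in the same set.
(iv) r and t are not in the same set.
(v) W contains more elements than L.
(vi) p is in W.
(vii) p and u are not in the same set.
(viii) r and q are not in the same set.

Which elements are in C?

C = {r, s, u}

From (vi): p ∈ W.
(vii): u ∉ W.
(iii): s matches u: s ∉ W.
(i): r matches s: r ∉ W.
Suppose q ∈ C: no assignment then satisfies all the clues, so q ∉ C.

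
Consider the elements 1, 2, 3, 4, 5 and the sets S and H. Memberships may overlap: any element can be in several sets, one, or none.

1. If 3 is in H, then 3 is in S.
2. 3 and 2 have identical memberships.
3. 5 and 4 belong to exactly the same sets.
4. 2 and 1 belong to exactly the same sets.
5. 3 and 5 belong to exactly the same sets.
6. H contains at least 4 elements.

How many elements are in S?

5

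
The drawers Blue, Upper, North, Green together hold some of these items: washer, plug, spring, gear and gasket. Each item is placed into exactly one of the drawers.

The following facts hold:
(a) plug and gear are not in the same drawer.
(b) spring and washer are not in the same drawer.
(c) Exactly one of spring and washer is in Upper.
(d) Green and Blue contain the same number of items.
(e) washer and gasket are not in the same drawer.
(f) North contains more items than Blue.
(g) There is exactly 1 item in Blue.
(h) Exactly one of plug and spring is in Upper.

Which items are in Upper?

Upper = {spring}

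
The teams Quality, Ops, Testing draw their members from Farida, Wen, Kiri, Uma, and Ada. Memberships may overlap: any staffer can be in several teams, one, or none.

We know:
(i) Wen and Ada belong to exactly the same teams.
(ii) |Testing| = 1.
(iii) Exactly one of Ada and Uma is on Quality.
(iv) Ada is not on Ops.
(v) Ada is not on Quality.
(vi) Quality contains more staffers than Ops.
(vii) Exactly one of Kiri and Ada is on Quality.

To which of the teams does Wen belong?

Wen: none

From (iv): Ada ∉ Ops.
From (v): Ada ∉ Quality.
(i): Wen matches Ada: Wen ∉ Quality.
(i): Wen matches Ada: Wen ∉ Ops.
(iii) (exactly one): Uma ∈ Quality.
(vii) (exactly one): Kiri ∈ Quality.
Suppose Wen ∈ Testing: no assignment then satisfies all the clues, so Wen ∉ Testing.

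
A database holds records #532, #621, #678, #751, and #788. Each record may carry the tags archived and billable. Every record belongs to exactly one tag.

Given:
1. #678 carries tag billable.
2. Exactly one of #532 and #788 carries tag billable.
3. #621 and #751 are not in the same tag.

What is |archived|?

2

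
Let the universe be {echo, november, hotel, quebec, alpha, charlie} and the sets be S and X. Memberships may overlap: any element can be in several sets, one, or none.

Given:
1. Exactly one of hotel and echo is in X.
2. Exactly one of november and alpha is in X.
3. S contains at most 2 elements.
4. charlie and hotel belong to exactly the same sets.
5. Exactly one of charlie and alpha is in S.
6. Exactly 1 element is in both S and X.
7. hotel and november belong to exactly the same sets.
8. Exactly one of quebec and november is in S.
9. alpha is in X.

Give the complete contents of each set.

S = {alpha, quebec}; X = {alpha, echo}

From (9): alpha ∈ X.
(2) (exactly one): november ∉ X.
(7): hotel matches november: hotel ∉ X.
(1) (exactly one): echo ∈ X.
(4): charlie matches hotel: charlie ∉ X.
Suppose echo ∈ S: no assignment then satisfies all the clues, so echo ∉ S.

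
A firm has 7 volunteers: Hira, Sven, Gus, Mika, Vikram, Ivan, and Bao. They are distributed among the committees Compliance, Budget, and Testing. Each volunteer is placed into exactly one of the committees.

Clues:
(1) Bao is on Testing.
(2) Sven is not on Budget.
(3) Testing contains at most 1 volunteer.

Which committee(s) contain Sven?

From (1): Bao ∈ Testing.
From (2): Sven ∉ Budget.
(3): Testing already has 1, so the rest are out.
Only one committee left: Sven ∈ Compliance.

Sven: Compliance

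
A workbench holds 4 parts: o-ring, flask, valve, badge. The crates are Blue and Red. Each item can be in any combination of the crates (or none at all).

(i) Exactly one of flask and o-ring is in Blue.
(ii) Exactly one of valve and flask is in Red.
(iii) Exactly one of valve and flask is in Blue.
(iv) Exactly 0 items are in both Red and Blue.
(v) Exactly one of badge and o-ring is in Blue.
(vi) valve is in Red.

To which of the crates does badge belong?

badge: Blue

From (vi): valve ∈ Red.
(ii) (exactly one): flask ∉ Red.
Suppose badge ∉ Blue: no assignment then satisfies all the clues, so badge ∈ Blue.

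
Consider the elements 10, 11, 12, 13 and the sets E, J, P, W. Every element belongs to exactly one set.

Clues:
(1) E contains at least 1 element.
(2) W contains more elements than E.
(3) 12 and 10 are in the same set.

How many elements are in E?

1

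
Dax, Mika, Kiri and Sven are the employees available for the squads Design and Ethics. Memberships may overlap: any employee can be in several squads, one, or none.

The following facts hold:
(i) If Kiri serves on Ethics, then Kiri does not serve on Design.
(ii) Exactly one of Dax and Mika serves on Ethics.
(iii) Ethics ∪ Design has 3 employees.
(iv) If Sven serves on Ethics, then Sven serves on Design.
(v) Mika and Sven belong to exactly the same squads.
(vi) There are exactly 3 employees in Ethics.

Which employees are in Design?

Design = {Mika, Sven}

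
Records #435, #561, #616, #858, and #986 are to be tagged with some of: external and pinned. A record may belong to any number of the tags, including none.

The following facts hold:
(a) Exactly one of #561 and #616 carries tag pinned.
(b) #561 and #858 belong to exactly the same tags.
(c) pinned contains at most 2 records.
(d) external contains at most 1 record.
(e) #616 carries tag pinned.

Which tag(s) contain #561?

#561: none

From (e): #616 ∈ pinned.
(a) (exactly one): #561 ∉ pinned.
(b): #858 matches #561: #858 ∉ pinned.
Suppose #561 ∈ external: no assignment then satisfies all the clues, so #561 ∉ external.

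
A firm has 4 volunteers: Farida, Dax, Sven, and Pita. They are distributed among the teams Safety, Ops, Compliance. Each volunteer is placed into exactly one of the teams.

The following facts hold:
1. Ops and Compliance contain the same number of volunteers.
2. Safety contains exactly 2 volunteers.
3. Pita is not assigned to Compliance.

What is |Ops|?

1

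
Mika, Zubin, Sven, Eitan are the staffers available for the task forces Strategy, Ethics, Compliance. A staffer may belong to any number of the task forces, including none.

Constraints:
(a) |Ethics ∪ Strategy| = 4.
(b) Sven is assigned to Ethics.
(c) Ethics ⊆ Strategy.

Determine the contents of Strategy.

Strategy = {Eitan, Mika, Sven, Zubin}

From (b): Sven ∈ Ethics.
(c) with Sven ∈ Ethics: Sven ∈ Strategy.
Suppose Mika ∉ Strategy: no assignment then satisfies all the clues, so Mika ∈ Strategy.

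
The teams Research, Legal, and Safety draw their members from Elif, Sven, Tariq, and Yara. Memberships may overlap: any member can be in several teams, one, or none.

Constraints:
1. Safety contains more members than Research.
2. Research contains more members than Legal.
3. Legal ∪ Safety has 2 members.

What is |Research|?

1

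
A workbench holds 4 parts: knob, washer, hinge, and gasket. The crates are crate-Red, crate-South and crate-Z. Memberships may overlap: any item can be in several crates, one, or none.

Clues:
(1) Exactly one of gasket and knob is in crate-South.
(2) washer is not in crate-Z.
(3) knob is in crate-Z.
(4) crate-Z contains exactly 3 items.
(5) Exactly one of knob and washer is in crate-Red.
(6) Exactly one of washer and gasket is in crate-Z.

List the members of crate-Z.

crate-Z = {gasket, hinge, knob}

From (2): washer ∉ crate-Z.
From (3): knob ∈ crate-Z.
(4): only 3 candidates remain for crate-Z, so all are in.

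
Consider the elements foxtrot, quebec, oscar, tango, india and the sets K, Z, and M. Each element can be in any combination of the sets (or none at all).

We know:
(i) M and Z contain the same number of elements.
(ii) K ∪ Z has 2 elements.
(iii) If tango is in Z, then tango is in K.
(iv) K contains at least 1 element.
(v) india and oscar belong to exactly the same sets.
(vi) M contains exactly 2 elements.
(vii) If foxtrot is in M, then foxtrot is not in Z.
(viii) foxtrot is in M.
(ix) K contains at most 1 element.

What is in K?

K = {tango}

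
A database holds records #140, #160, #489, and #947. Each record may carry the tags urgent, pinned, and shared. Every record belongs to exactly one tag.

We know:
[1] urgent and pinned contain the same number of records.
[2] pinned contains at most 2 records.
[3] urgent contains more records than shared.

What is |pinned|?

2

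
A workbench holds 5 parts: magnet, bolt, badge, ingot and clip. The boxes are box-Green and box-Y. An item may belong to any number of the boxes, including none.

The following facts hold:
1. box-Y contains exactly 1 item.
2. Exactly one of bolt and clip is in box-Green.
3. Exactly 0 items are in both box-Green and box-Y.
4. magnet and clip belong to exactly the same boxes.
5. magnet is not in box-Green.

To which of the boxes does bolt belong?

bolt: box-Green

From (5): magnet ∉ box-Green.
(4): clip matches magnet: clip ∉ box-Green.
(2) (exactly one): bolt ∈ box-Green.
Suppose bolt ∈ box-Y: no assignment then satisfies all the clues, so bolt ∉ box-Y.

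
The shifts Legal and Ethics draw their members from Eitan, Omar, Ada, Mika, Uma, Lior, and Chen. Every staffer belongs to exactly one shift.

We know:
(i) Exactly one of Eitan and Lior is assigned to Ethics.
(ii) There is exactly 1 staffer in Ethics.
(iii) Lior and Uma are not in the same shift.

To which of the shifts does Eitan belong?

Eitan: Legal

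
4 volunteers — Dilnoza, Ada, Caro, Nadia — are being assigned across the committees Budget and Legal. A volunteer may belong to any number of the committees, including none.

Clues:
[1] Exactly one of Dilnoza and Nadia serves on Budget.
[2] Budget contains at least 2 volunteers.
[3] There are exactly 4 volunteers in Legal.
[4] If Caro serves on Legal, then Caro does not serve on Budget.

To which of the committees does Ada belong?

Ada: Budget, Legal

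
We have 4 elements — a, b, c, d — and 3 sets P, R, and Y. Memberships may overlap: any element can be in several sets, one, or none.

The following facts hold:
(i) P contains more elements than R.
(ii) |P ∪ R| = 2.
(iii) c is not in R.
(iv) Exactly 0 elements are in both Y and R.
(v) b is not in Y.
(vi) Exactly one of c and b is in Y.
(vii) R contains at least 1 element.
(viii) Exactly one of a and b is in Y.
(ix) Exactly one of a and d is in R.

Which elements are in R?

R = {d}

From (iii): c ∉ R.
From (v): b ∉ Y.
(vi) (exactly one): c ∈ Y.
(viii) (exactly one): a ∈ Y.
Suppose a ∈ R: no assignment then satisfies all the clues, so a ∉ R.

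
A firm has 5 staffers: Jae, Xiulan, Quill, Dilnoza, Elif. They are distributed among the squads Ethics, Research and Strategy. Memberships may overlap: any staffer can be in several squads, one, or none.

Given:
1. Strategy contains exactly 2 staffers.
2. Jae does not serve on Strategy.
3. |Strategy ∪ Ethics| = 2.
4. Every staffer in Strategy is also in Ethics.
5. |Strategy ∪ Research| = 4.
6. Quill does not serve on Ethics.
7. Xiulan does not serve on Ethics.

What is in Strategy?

Strategy = {Dilnoza, Elif}

From (2): Jae ∉ Strategy.
From (6): Quill ∉ Ethics.
From (7): Xiulan ∉ Ethics.
(4) contrapositive: Xiulan ∉ Strategy.
(4) contrapositive: Quill ∉ Strategy.
(1): only 2 candidates remain for Strategy, so all are in.
(4) with Dilnoza ∈ Strategy: Dilnoza ∈ Ethics.
(4) with Elif ∈ Strategy: Elif ∈ Ethics.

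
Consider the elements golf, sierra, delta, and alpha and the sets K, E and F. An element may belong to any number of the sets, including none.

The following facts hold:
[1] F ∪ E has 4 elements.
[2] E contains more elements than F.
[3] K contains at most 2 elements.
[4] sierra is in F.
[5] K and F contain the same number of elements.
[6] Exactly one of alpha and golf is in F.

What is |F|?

2

From (4): sierra ∈ F.
Suppose delta ∉ E: no assignment then satisfies all the clues, so delta ∈ E.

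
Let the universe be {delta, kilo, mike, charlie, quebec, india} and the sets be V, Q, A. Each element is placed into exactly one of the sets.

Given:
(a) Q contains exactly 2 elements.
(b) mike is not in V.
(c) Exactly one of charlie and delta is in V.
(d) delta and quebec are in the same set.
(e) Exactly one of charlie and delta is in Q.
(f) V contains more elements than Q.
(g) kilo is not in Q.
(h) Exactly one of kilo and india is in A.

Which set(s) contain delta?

delta: V

From (b): mike ∉ V.
From (g): kilo ∉ Q.
Suppose delta ∉ V: no assignment then satisfies all the clues, so delta ∈ V.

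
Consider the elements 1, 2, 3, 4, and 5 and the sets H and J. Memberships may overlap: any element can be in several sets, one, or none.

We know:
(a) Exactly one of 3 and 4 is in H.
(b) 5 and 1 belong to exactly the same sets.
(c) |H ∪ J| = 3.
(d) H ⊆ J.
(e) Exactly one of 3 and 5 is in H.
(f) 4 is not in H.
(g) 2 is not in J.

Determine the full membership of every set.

H = {3}; J = {1, 3, 5}

From (f): 4 ∉ H.
From (g): 2 ∉ J.
(a) (exactly one): 3 ∈ H.
(d) contrapositive: 2 ∉ H.
(d) with 3 ∈ H: 3 ∈ J.
(e) (exactly one): 5 ∉ H.
(b): 1 matches 5: 1 ∉ H.
Suppose 1 ∉ J: no assignment then satisfies all the clues, so 1 ∈ J.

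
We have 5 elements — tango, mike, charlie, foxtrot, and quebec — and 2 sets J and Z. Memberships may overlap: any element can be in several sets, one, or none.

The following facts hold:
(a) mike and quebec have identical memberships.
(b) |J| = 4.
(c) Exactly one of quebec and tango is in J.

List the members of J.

J = {charlie, foxtrot, mike, quebec}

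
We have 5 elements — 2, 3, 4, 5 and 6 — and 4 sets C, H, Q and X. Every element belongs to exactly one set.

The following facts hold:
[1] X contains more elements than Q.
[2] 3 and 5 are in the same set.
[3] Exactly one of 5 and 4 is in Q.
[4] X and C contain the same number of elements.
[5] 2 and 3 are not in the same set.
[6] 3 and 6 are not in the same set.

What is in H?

H = {}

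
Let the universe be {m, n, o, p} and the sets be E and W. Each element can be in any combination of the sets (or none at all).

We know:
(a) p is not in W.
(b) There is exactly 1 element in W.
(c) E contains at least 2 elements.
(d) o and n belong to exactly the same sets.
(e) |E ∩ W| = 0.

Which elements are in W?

W = {m}

From (a): p ∉ W.
Suppose m ∉ W: no assignment then satisfies all the clues, so m ∈ W.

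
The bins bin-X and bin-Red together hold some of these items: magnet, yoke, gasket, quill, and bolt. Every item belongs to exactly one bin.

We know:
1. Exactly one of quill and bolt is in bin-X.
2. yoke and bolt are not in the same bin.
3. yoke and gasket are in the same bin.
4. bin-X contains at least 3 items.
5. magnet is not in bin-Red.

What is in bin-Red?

bin-Red = {bolt}

From (5): magnet ∉ bin-Red.
Only one bin left: magnet ∈ bin-X.
Suppose yoke ∈ bin-Red: no assignment then satisfies all the clues, so yoke ∉ bin-Red.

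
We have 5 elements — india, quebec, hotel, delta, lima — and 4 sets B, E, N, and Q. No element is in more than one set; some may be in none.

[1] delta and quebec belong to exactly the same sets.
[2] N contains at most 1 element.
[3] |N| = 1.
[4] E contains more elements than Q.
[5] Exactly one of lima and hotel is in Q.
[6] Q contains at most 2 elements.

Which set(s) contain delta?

delta: E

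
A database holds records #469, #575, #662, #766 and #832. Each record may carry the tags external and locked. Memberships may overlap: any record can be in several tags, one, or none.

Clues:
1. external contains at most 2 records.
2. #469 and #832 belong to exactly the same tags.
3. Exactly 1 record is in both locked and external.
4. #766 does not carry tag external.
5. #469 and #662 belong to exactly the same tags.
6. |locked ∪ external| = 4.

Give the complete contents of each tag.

external = {#575}; locked = {#469, #575, #662, #832}

From (4): #766 ∉ external.
Suppose #469 ∈ external: no assignment then satisfies all the clues, so #469 ∉ external.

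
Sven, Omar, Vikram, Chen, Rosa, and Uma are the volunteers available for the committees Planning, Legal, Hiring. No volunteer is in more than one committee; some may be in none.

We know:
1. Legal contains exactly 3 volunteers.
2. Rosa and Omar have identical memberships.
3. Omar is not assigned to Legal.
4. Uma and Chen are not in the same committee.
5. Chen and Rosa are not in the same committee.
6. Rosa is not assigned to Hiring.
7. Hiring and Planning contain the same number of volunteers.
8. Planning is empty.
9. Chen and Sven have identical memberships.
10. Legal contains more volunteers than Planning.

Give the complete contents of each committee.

Planning = {}; Legal = {Chen, Sven, Vikram}; Hiring = {}

From (3): Omar ∉ Legal.
From (6): Rosa ∉ Hiring.
(2): Rosa matches Omar: Rosa ∉ Legal.
(2): Omar matches Rosa: Omar ∉ Hiring.
(8): Planning already has 0, so the rest are out.
Suppose Sven ∉ Legal: no assignment then satisfies all the clues, so Sven ∈ Legal.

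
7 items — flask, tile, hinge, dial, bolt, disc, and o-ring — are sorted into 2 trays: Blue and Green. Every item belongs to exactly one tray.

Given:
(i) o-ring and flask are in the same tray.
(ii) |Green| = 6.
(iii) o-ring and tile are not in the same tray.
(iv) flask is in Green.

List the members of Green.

Green = {bolt, dial, disc, flask, hinge, o-ring}

From (iv): flask ∈ Green.
(i): o-ring matches flask: o-ring ∉ Blue.
(i): o-ring matches flask: o-ring ∈ Green.
(iii): tile ∉ Green.
Only one tray left: tile ∈ Blue.
(ii): only 6 candidates remain for Green, so all are in.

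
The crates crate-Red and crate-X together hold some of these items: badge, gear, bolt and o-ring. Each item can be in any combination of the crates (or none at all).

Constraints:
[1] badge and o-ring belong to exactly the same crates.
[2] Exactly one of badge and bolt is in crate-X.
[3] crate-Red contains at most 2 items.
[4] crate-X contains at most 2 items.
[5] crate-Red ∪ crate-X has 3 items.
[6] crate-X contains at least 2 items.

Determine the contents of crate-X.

crate-X = {badge, o-ring}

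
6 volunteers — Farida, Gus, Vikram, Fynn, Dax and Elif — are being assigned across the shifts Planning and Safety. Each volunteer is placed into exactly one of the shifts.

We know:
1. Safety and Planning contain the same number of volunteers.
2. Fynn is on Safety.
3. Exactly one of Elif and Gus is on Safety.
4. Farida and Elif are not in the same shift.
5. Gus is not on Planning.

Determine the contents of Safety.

Safety = {Farida, Fynn, Gus}

From (2): Fynn ∈ Safety.
From (5): Gus ∉ Planning.
Only one shift left: Gus ∈ Safety.
(3) (exactly one): Elif ∉ Safety.
Only one shift left: Elif ∈ Planning.
(4): Farida ∉ Planning.
Only one shift left: Farida ∈ Safety.
Suppose Vikram ∈ Safety: no assignment then satisfies all the clues, so Vikram ∉ Safety.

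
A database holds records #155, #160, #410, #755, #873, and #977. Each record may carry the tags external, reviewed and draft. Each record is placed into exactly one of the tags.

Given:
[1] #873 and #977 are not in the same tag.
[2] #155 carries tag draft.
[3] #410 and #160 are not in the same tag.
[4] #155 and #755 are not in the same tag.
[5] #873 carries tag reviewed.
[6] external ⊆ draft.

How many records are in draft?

3

From (2): #155 ∈ draft.
From (5): #873 ∈ reviewed.
(1): #977 ∉ reviewed.
(4): #755 ∉ draft.
(6) contrapositive: #755 ∉ external.
Only one tag left: #755 ∈ reviewed.
Suppose #160 ∈ external: no assignment then satisfies all the clues, so #160 ∉ external.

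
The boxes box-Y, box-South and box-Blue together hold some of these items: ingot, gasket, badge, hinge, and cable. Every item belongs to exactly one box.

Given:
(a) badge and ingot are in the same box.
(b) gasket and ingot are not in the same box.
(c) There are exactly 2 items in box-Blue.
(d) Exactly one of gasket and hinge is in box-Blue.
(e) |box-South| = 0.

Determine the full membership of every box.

box-Y = {badge, hinge, ingot}; box-South = {}; box-Blue = {cable, gasket}

(e): box-South already has 0, so the rest are out.
Suppose ingot ∉ box-Y: no assignment then satisfies all the clues, so ingot ∈ box-Y.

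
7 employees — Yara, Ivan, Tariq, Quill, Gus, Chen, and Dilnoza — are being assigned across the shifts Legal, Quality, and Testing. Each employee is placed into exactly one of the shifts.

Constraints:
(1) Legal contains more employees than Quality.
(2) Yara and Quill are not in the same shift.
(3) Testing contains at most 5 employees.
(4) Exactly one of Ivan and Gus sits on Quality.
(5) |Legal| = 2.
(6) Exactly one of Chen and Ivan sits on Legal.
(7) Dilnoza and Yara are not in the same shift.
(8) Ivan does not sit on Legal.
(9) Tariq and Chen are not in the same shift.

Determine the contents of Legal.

Legal = {Chen, Yara}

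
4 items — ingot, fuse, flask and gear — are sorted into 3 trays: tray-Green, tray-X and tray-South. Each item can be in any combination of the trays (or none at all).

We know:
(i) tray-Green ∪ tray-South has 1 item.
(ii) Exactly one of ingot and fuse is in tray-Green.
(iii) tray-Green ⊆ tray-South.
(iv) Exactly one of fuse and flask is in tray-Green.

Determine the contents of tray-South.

tray-South = {fuse}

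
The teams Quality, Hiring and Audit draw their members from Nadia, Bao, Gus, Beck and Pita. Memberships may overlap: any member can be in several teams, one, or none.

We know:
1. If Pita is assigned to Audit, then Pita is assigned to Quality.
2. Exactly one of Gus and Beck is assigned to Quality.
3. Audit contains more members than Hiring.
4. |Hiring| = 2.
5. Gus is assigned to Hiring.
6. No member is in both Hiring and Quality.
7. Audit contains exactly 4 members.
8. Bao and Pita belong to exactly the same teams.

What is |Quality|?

3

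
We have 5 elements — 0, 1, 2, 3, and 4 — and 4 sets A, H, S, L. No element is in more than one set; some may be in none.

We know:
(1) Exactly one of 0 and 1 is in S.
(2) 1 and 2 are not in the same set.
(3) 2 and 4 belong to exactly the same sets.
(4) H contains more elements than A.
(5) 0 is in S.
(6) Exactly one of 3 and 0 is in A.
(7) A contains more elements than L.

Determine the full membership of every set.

A = {3}; H = {2, 4}; S = {0}; L = {}

From (5): 0 ∈ S.
(1) (exactly one): 1 ∉ S.
(6) (exactly one): 3 ∈ A.
Suppose 1 ∈ A: no assignment then satisfies all the clues, so 1 ∉ A.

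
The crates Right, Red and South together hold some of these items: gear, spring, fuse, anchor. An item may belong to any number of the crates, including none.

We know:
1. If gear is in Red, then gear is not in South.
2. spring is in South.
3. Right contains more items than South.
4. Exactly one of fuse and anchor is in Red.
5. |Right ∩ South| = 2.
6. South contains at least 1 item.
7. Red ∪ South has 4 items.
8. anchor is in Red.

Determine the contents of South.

South = {fuse, spring}

From (2): spring ∈ South.
From (8): anchor ∈ Red.
(4) (exactly one): fuse ∉ Red.
Suppose gear ∈ South: no assignment then satisfies all the clues, so gear ∉ South.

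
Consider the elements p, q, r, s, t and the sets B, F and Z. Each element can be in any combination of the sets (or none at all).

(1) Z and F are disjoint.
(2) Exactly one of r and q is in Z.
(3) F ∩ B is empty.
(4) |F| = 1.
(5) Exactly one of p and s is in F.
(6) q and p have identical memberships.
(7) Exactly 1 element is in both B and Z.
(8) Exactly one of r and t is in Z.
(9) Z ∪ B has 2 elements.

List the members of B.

B = {r, t}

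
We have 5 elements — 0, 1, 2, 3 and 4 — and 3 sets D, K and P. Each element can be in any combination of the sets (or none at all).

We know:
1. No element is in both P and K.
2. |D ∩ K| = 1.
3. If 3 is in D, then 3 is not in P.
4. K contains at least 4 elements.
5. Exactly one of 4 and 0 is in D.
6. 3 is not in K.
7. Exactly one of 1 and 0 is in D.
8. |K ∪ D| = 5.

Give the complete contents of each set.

D = {0, 3}; K = {0, 1, 2, 4}; P = {}

From (6): 3 ∉ K.
(4): only 4 candidates remain for K, so all are in.
(1) (disjoint): 0 ∉ P.
(1) (disjoint): 1 ∉ P.
(1) (disjoint): 2 ∉ P.
(1) (disjoint): 4 ∉ P.
Suppose 0 ∉ D: no assignment then satisfies all the clues, so 0 ∈ D.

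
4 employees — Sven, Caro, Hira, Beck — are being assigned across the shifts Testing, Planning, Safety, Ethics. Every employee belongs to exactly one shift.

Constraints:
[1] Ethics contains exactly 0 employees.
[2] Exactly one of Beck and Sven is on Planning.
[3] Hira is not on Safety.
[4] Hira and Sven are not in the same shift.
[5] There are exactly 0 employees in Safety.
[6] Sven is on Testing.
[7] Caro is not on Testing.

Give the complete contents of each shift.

From (3): Hira ∉ Safety.
From (6): Sven ∈ Testing.
From (7): Caro ∉ Testing.
(1): Ethics already has 0, so the rest are out.
(2) (exactly one): Beck ∈ Planning.
(4): Hira ∉ Testing.
(5): Safety already has 0, so the rest are out.
Only one shift left: Caro ∈ Planning.
Only one shift left: Hira ∈ Planning.

Testing = {Sven}; Planning = {Beck, Caro, Hira}; Safety = {}; Ethics = {}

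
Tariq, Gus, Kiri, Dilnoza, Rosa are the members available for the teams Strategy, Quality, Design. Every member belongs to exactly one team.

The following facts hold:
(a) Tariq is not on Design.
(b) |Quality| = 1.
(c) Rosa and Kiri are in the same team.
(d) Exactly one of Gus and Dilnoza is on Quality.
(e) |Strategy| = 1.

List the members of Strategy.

Strategy = {Tariq}

From (a): Tariq ∉ Design.
Suppose Tariq ∉ Strategy: no assignment then satisfies all the clues, so Tariq ∈ Strategy.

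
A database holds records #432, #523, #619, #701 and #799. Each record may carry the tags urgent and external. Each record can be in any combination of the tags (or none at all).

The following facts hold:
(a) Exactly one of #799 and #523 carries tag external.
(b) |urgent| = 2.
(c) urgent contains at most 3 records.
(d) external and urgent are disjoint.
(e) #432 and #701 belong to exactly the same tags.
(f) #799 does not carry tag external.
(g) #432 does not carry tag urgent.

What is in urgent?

urgent = {#619, #799}

From (f): #799 ∉ external.
From (g): #432 ∉ urgent.
(a) (exactly one): #523 ∈ external.
(d) (disjoint): #523 ∉ urgent.
(e): #701 matches #432: #701 ∉ urgent.
(b): only 2 candidates remain for urgent, so all are in.
(d) (disjoint): #619 ∉ external.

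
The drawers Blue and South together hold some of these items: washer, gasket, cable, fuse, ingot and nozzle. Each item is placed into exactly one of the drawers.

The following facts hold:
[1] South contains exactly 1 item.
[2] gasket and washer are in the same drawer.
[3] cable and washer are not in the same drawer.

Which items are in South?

South = {cable}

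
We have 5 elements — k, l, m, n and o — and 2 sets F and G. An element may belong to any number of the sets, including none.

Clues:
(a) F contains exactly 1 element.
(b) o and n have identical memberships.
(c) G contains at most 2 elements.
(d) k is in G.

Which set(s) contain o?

o: none

From (d): k ∈ G.
Suppose o ∈ F: no assignment then satisfies all the clues, so o ∉ F.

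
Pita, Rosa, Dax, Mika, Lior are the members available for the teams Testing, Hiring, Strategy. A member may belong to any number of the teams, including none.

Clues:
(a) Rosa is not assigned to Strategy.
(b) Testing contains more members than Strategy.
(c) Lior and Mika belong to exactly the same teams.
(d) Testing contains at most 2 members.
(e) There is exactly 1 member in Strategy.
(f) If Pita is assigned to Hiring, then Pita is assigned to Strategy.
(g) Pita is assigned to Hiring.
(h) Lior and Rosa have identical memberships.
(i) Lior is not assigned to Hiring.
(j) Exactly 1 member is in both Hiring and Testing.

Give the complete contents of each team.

Testing = {Dax, Pita}; Hiring = {Pita}; Strategy = {Pita}

From (a): Rosa ∉ Strategy.
From (g): Pita ∈ Hiring.
From (i): Lior ∉ Hiring.
(c): Mika matches Lior: Mika ∉ Hiring.
(f): Pita ∈ Strategy.
(h): Rosa matches Lior: Rosa ∉ Hiring.
(h): Lior matches Rosa: Lior ∉ Strategy.
(c): Mika matches Lior: Mika ∉ Strategy.
(e): Strategy already has 1, so the rest are out.
Suppose Pita ∉ Testing: no assignment then satisfies all the clues, so Pita ∈ Testing.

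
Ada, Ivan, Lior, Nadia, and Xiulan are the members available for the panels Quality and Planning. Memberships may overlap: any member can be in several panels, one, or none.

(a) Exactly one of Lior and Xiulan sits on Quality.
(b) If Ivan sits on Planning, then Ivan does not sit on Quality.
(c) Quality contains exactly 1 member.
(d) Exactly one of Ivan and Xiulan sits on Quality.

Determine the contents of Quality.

Quality = {Xiulan}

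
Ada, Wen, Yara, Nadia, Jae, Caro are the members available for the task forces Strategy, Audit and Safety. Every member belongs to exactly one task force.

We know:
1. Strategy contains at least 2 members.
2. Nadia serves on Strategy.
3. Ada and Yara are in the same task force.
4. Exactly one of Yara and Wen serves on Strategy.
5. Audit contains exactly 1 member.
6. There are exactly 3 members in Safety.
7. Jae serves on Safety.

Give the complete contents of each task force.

Strategy = {Nadia, Wen}; Audit = {Caro}; Safety = {Ada, Jae, Yara}

From (2): Nadia ∈ Strategy.
From (7): Jae ∈ Safety.
Suppose Ada ∈ Strategy: no assignment then satisfies all the clues, so Ada ∉ Strategy.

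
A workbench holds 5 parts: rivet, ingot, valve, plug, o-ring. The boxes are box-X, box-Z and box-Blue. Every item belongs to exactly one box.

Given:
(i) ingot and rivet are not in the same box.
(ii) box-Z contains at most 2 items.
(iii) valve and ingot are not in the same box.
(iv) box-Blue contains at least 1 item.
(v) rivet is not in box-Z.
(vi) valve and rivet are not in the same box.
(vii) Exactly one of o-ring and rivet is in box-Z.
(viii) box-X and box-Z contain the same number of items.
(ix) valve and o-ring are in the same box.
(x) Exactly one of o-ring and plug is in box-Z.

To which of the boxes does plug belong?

plug: box-X

From (v): rivet ∉ box-Z.
(vii) (exactly one): o-ring ∈ box-Z.
(ix): valve matches o-ring: valve ∉ box-X.
(ix): valve matches o-ring: valve ∈ box-Z.
(x) (exactly one): plug ∉ box-Z.
(ii): box-Z already has 2, so the rest are out.
Suppose plug ∉ box-X: no assignment then satisfies all the clues, so plug ∈ box-X.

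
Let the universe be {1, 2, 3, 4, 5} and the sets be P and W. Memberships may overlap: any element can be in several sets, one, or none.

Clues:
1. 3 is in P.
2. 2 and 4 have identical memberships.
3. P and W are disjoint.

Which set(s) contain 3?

From (1): 3 ∈ P.
(3) (disjoint): 3 ∉ W.

3: P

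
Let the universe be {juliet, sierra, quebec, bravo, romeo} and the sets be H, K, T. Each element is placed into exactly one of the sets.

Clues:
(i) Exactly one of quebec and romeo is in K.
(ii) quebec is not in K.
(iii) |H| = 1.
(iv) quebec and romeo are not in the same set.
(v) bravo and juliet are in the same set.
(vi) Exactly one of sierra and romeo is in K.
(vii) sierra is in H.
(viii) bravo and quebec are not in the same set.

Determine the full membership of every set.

From (ii): quebec ∉ K.
From (vii): sierra ∈ H.
(i) (exactly one): romeo ∈ K.
(iii): H already has 1, so the rest are out.
Only one set left: quebec ∈ T.
(viii): bravo ∉ T.
Only one set left: bravo ∈ K.
(v): juliet matches bravo: juliet ∈ K.

H = {sierra}; K = {bravo, juliet, romeo}; T = {quebec}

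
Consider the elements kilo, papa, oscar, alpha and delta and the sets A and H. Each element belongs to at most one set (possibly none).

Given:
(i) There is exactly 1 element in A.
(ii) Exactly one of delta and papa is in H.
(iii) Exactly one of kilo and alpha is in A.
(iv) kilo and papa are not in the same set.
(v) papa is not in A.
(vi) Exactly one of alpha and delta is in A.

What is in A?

A = {alpha}

From (v): papa ∉ A.
Suppose kilo ∈ A: no assignment then satisfies all the clues, so kilo ∉ A.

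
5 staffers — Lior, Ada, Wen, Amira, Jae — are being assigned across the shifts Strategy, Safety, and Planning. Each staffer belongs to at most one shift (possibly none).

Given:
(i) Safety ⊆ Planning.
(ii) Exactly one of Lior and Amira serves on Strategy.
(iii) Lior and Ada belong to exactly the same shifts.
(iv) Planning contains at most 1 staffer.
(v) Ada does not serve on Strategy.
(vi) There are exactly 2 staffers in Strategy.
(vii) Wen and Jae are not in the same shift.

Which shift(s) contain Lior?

Lior: none

From (v): Ada ∉ Strategy.
(iii): Lior matches Ada: Lior ∉ Strategy.
(ii) (exactly one): Amira ∈ Strategy.
Suppose Lior ∈ Safety: no assignment then satisfies all the clues, so Lior ∉ Safety.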